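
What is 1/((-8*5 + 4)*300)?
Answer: -1/10800 ≈ -9.2593e-5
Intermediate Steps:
1/((-8*5 + 4)*300) = 1/((-40 + 4)*300) = 1/(-36*300) = 1/(-10800) = -1/10800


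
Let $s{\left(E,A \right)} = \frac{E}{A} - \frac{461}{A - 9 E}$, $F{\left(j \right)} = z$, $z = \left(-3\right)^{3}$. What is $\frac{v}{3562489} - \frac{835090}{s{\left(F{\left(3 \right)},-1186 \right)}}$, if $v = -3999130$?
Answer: $- \frac{3327235151721085890}{2038481143223} \approx -1.6322 \cdot 10^{6}$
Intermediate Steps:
$z = -27$
$F{\left(j \right)} = -27$
$s{\left(E,A \right)} = - \frac{461}{A - 9 E} + \frac{E}{A}$
$\frac{v}{3562489} - \frac{835090}{s{\left(F{\left(3 \right)},-1186 \right)}} = - \frac{3999130}{3562489} - \frac{835090}{\frac{1}{-1186} \frac{1}{-1186 - -243} \left(\left(-461\right) \left(-1186\right) - 9 \left(-27\right)^{2} - -32022\right)} = \left(-3999130\right) \frac{1}{3562489} - \frac{835090}{\left(- \frac{1}{1186}\right) \frac{1}{-1186 + 243} \left(546746 - 6561 + 32022\right)} = - \frac{3999130}{3562489} - \frac{835090}{\left(- \frac{1}{1186}\right) \frac{1}{-943} \left(546746 - 6561 + 32022\right)} = - \frac{3999130}{3562489} - \frac{835090}{\left(- \frac{1}{1186}\right) \left(- \frac{1}{943}\right) 572207} = - \frac{3999130}{3562489} - \frac{835090}{\frac{572207}{1118398}} = - \frac{3999130}{3562489} - \frac{933962985820}{572207} = - \frac{3327235151721085890}{2038481143223}$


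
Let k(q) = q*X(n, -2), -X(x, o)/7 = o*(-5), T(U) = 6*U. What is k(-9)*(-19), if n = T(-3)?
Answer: -11970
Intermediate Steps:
n = -18 (n = 6*(-3) = -18)
X(x, o) = 35*o (X(x, o) = -7*o*(-5) = -(-35)*o = 35*o)
k(q) = -70*q (k(q) = q*(35*(-2)) = q*(-70) = -70*q)
k(-9)*(-19) = -70*(-9)*(-19) = 630*(-19) = -11970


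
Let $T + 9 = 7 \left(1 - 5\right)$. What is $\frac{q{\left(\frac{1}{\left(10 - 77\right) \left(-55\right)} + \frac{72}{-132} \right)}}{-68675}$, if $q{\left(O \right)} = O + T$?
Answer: $\frac{138354}{253067375} \approx 0.00054671$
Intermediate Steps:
$T = -37$ ($T = -9 + 7 \left(1 - 5\right) = -9 + 7 \left(-4\right) = -9 - 28 = -37$)
$q{\left(O \right)} = -37 + O$ ($q{\left(O \right)} = O - 37 = -37 + O$)
$\frac{q{\left(\frac{1}{\left(10 - 77\right) \left(-55\right)} + \frac{72}{-132} \right)}}{-68675} = \frac{-37 + \left(\frac{1}{\left(10 - 77\right) \left(-55\right)} + \frac{72}{-132}\right)}{-68675} = \left(-37 + \left(\frac{1}{-67} \left(- \frac{1}{55}\right) + 72 \left(- \frac{1}{132}\right)\right)\right) \left(- \frac{1}{68675}\right) = \left(-37 - \frac{2009}{3685}\right) \left(- \frac{1}{68675}\right) = \left(- \frac{138354}{3685}\right) \left(- \frac{1}{68675}\right) = \frac{138354}{253067375}$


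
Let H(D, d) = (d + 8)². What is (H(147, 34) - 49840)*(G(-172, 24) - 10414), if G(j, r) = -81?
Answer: 504557620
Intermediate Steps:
H(D, d) = (8 + d)²
(H(147, 34) - 49840)*(G(-172, 24) - 10414) = ((8 + 34)² - 49840)*(-81 - 10414) = (42² - 49840)*(-10495) = (1764 - 49840)*(-10495) = -48076*(-10495) = 504557620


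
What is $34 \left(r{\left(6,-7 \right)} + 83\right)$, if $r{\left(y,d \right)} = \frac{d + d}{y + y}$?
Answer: $\frac{8347}{3} \approx 2782.3$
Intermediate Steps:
$r{\left(y,d \right)} = \frac{d}{y}$ ($r{\left(y,d \right)} = \frac{2 d}{2 y} = 2 d \frac{1}{2 y} = \frac{d}{y}$)
$34 \left(r{\left(6,-7 \right)} + 83\right) = 34 \left(- \frac{7}{6} + 83\right) = 34 \cdot \frac{491}{6} = \frac{8347}{3}$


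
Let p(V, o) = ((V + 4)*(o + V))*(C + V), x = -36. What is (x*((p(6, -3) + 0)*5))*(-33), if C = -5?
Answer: 178200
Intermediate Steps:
p(V, o) = (-5 + V)*(4 + V)*(V + o) (p(V, o) = ((V + 4)*(o + V))*(-5 + V) = ((4 + V)*(V + o))*(-5 + V) = (-5 + V)*(4 + V)*(V + o))
(x*((p(6, -3) + 0)*5))*(-33) = -36*((6**3 - 1*6**2 - 20*6 - 20*(-3) - 3*6**2 - 1*6*(-3)) + 0)*5*(-33) = -36*((216 - 1*36 - 120 + 60 - 3*36 + 18) + 0)*5*(-33) = -36*((216 - 36 - 120 + 60 - 108 + 18) + 0)*5*(-33) = -36*(30 + 0)*5*(-33) = -1080*5*(-33) = -36*150*(-33) = -5400*(-33) = 178200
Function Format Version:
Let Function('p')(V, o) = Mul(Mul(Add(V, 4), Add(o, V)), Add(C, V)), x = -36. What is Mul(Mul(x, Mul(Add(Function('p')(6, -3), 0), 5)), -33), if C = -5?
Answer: 178200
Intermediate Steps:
Function('p')(V, o) = Mul(Add(-5, V), Add(4, V), Add(V, o)) (Function('p')(V, o) = Mul(Mul(Add(V, 4), Add(o, V)), Add(-5, V)) = Mul(Mul(Add(4, V), Add(V, o)), Add(-5, V)) = Mul(Add(-5, V), Add(4, V), Add(V, o)))
Mul(Mul(x, Mul(Add(Function('p')(6, -3), 0), 5)), -33) = Mul(Mul(-36, Mul(Add(Add(Pow(6, 3), Mul(-1, Pow(6, 2)), Mul(-20, 6), Mul(-20, -3), Mul(-3, Pow(6, 2)), Mul(-1, 6, -3)), 0), 5)), -33) = Mul(Mul(-36, Mul(Add(Add(216, Mul(-1, 36), -120, 60, Mul(-3, 36), 18), 0), 5)), -33) = Mul(Mul(-36, Mul(Add(Add(216, -36, -120, 60, -108, 18), 0), 5)), -33) = Mul(Mul(-36, Mul(Add(30, 0), 5)), -33) = Mul(Mul(-36, Mul(30, 5)), -33) = Mul(Mul(-36, 150), -33) = Mul(-5400, -33) = 178200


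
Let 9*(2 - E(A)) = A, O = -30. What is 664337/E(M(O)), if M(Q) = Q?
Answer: 1993011/16 ≈ 1.2456e+5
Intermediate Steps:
E(A) = 2 - A/9
664337/E(M(O)) = 664337/(2 - ⅑*(-30)) = 664337/(2 + 10/3) = 664337/(16/3) = 664337*(3/16) = 1993011/16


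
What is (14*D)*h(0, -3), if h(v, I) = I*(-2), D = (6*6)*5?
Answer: 15120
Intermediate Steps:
D = 180 (D = 36*5 = 180)
h(v, I) = -2*I
(14*D)*h(0, -3) = (14*180)*(-2*(-3)) = 2520*6 = 15120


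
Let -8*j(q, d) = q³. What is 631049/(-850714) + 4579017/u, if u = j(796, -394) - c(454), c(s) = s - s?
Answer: -21839893407473/26816543590744 ≈ -0.81442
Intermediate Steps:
j(q, d) = -q³/8
c(s) = 0
u = -63044792 (u = -⅛*796³ - 1*0 = -⅛*504358336 + 0 = -63044792 + 0 = -63044792)
631049/(-850714) + 4579017/u = 631049/(-850714) + 4579017/(-63044792) = 631049*(-1/850714) + 4579017*(-1/63044792) = -631049/850714 - 4579017/63044792 = -21839893407473/26816543590744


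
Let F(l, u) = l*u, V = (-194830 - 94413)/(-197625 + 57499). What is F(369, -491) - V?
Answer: -25388177797/140126 ≈ -1.8118e+5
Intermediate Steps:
V = 289243/140126 (V = -289243/(-140126) = -289243*(-1/140126) = 289243/140126 ≈ 2.0642)
F(369, -491) - V = 369*(-491) - 1*289243/140126 = -181179 - 289243/140126 = -25388177797/140126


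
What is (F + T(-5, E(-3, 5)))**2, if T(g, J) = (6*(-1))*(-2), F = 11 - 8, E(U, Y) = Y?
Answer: 225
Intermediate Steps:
F = 3
T(g, J) = 12 (T(g, J) = -6*(-2) = 12)
(F + T(-5, E(-3, 5)))**2 = (3 + 12)**2 = 15**2 = 225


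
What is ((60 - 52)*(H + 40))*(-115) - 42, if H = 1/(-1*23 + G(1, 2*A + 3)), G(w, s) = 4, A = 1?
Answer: -699078/19 ≈ -36794.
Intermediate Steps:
H = -1/19 (H = 1/(-1*23 + 4) = 1/(-23 + 4) = 1/(-19) = -1/19 ≈ -0.052632)
((60 - 52)*(H + 40))*(-115) - 42 = ((60 - 52)*(-1/19 + 40))*(-115) - 42 = (8*(759/19))*(-115) - 42 = (6072/19)*(-115) - 42 = -698280/19 - 42 = -699078/19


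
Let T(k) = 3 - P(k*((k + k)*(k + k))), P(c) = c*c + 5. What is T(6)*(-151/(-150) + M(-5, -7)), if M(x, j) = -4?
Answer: 167588801/75 ≈ 2.2345e+6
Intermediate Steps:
P(c) = 5 + c² (P(c) = c² + 5 = 5 + c²)
T(k) = -2 - 16*k⁶ (T(k) = 3 - (5 + (k*((k + k)*(k + k)))²) = 3 - (5 + (k*((2*k)*(2*k)))²) = 3 - (5 + (k*(4*k²))²) = 3 - (5 + (4*k³)²) = 3 - (5 + 16*k⁶) = 3 + (-5 - 16*k⁶) = -2 - 16*k⁶)
T(6)*(-151/(-150) + M(-5, -7)) = (-2 - 16*6⁶)*(-151/(-150) - 4) = (-2 - 16*46656)*(-151*(-1/150) - 4) = (-2 - 746496)*(151/150 - 4) = -746498*(-449/150) = 167588801/75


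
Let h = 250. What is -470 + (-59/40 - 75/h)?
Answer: -18871/40 ≈ -471.77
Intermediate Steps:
-470 + (-59/40 - 75/h) = -470 + (-59/40 - 75/250) = -470 + (-59*1/40 - 75*1/250) = -470 + (-59/40 - 3/10) = -470 - 71/40 = -18871/40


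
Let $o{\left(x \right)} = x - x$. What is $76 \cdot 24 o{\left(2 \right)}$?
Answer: $0$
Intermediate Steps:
$o{\left(x \right)} = 0$
$76 \cdot 24 o{\left(2 \right)} = 76 \cdot 24 \cdot 0 = 1824 \cdot 0 = 0$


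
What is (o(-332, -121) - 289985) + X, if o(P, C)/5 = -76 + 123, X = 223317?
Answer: -66433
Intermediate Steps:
o(P, C) = 235 (o(P, C) = 5*(-76 + 123) = 5*47 = 235)
(o(-332, -121) - 289985) + X = (235 - 289985) + 223317 = -289750 + 223317 = -66433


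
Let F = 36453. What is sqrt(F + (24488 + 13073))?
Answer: sqrt(74014) ≈ 272.06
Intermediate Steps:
sqrt(F + (24488 + 13073)) = sqrt(36453 + (24488 + 13073)) = sqrt(36453 + 37561) = sqrt(74014)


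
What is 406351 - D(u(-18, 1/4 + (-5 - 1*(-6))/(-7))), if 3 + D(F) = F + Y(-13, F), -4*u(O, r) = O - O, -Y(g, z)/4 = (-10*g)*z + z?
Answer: 406354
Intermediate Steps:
Y(g, z) = -4*z + 40*g*z (Y(g, z) = -4*((-10*g)*z + z) = -4*(-10*g*z + z) = -4*(z - 10*g*z) = -4*z + 40*g*z)
u(O, r) = 0 (u(O, r) = -(O - O)/4 = -¼*0 = 0)
D(F) = -3 - 523*F (D(F) = -3 + (F + 4*F*(-1 + 10*(-13))) = -3 + (F + 4*F*(-1 - 130)) = -3 + (F + 4*F*(-131)) = -3 + (F - 524*F) = -3 - 523*F)
406351 - D(u(-18, 1/4 + (-5 - 1*(-6))/(-7))) = 406351 - (-3 - 523*0) = 406351 - (-3 + 0) = 406351 - 1*(-3) = 406351 + 3 = 406354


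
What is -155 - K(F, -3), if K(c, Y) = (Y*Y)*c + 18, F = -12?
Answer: -65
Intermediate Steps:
K(c, Y) = 18 + c*Y**2 (K(c, Y) = Y**2*c + 18 = c*Y**2 + 18 = 18 + c*Y**2)
-155 - K(F, -3) = -155 - (18 - 12*(-3)**2) = -155 - (18 - 12*9) = -155 - (18 - 108) = -155 - 1*(-90) = -155 + 90 = -65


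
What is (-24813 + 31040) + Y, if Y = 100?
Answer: 6327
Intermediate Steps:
(-24813 + 31040) + Y = (-24813 + 31040) + 100 = 6227 + 100 = 6327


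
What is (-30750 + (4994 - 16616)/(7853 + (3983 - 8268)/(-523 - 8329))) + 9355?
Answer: -1487462760139/69519041 ≈ -21396.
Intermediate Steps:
(-30750 + (4994 - 16616)/(7853 + (3983 - 8268)/(-523 - 8329))) + 9355 = (-30750 - 11622/(7853 - 4285/(-8852))) + 9355 = (-30750 - 11622/(7853 - 4285*(-1/8852))) + 9355 = (-30750 - 11622/(7853 + 4285/8852)) + 9355 = (-30750 - 11622/69519041/8852) + 9355 = (-30750 - 11622*8852/69519041) + 9355 = (-30750 - 102877944/69519041) + 9355 = -2137813388694/69519041 + 9355 = -1487462760139/69519041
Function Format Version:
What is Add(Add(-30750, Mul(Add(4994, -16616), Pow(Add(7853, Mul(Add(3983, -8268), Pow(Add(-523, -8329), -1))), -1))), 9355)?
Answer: Rational(-1487462760139, 69519041) ≈ -21396.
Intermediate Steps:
Add(Add(-30750, Mul(Add(4994, -16616), Pow(Add(7853, Mul(Add(3983, -8268), Pow(Add(-523, -8329), -1))), -1))), 9355) = Add(Add(-30750, Mul(-11622, Pow(Add(7853, Mul(-4285, Pow(-8852, -1))), -1))), 9355) = Add(Add(-30750, Mul(-11622, Pow(Add(7853, Mul(-4285, Rational(-1, 8852))), -1))), 9355) = Add(Add(-30750, Mul(-11622, Pow(Add(7853, Rational(4285, 8852)), -1))), 9355) = Add(Add(-30750, Mul(-11622, Pow(Rational(69519041, 8852), -1))), 9355) = Add(Add(-30750, Mul(-11622, Rational(8852, 69519041))), 9355) = Add(Add(-30750, Rational(-102877944, 69519041)), 9355) = Add(Rational(-2137813388694, 69519041), 9355) = Rational(-1487462760139, 69519041)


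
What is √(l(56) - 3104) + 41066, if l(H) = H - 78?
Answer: 41066 + I*√3126 ≈ 41066.0 + 55.911*I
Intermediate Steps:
l(H) = -78 + H
√(l(56) - 3104) + 41066 = √((-78 + 56) - 3104) + 41066 = √(-22 - 3104) + 41066 = √(-3126) + 41066 = I*√3126 + 41066 = 41066 + I*√3126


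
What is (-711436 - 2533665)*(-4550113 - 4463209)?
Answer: 29249140235522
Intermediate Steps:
(-711436 - 2533665)*(-4550113 - 4463209) = -3245101*(-9013322) = 29249140235522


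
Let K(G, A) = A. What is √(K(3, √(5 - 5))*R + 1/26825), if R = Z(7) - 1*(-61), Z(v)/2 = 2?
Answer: √1073/5365 ≈ 0.0061056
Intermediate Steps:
Z(v) = 4 (Z(v) = 2*2 = 4)
R = 65 (R = 4 - 1*(-61) = 4 + 61 = 65)
√(K(3, √(5 - 5))*R + 1/26825) = √(√(5 - 5)*65 + 1/26825) = √(√0*65 + 1/26825) = √(0*65 + 1/26825) = √(0 + 1/26825) = √(1/26825) = √1073/5365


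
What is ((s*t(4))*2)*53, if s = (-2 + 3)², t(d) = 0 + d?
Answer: 424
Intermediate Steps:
t(d) = d
s = 1 (s = 1² = 1)
((s*t(4))*2)*53 = ((1*4)*2)*53 = (4*2)*53 = 8*53 = 424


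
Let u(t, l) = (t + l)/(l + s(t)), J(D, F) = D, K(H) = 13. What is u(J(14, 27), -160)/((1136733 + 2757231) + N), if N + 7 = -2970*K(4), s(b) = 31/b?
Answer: 2044/8516461523 ≈ 2.4001e-7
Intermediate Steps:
N = -38617 (N = -7 - 2970*13 = -7 - 38610 = -38617)
u(t, l) = (l + t)/(l + 31/t) (u(t, l) = (t + l)/(l + 31/t) = (l + t)/(l + 31/t))
u(J(14, 27), -160)/((1136733 + 2757231) + N) = (14*(-160 + 14)/(31 - 160*14))/((1136733 + 2757231) - 38617) = (14*(-146)/(31 - 2240))/(3893964 - 38617) = (14*(-146)/(-2209))/3855347 = (14*(-1/2209)*(-146))*(1/3855347) = (2044/2209)*(1/3855347) = 2044/8516461523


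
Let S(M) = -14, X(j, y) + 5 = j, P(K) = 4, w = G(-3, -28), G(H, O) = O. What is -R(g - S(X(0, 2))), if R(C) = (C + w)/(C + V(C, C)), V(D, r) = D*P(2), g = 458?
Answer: -111/590 ≈ -0.18814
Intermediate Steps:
w = -28
X(j, y) = -5 + j
V(D, r) = 4*D (V(D, r) = D*4 = 4*D)
R(C) = (-28 + C)/(5*C) (R(C) = (C - 28)/(C + 4*C) = (-28 + C)/((5*C)) = (-28 + C)*(1/(5*C)) = (-28 + C)/(5*C))
-R(g - S(X(0, 2))) = -(-28 + (458 - 1*(-14)))/(5*(458 - 1*(-14))) = -(-28 + (458 + 14))/(5*(458 + 14)) = -(-28 + 472)/(5*472) = -444/(5*472) = -1*111/590 = -111/590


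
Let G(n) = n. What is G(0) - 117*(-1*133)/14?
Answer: 2223/2 ≈ 1111.5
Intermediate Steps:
G(0) - 117*(-1*133)/14 = 0 - 117*(-1*133)/14 = 0 - (-15561)/14 = 0 - 117*(-19/2) = 0 + 2223/2 = 2223/2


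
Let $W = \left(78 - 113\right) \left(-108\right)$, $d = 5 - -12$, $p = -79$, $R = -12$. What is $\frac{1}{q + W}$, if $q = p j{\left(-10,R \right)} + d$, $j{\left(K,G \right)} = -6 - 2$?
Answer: $\frac{1}{4429} \approx 0.00022578$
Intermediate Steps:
$j{\left(K,G \right)} = -8$
$d = 17$ ($d = 5 + 12 = 17$)
$W = 3780$ ($W = \left(-35\right) \left(-108\right) = 3780$)
$q = 649$ ($q = \left(-79\right) \left(-8\right) + 17 = 632 + 17 = 649$)
$\frac{1}{q + W} = \frac{1}{649 + 3780} = \frac{1}{4429}$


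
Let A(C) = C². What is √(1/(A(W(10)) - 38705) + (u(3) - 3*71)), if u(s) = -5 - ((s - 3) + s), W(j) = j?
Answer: I*√329366510130/38605 ≈ 14.866*I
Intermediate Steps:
u(s) = -2 - 2*s (u(s) = -5 - ((-3 + s) + s) = -5 - (-3 + 2*s) = -5 + (3 - 2*s) = -2 - 2*s)
√(1/(A(W(10)) - 38705) + (u(3) - 3*71)) = √(1/(10² - 38705) + ((-2 - 2*3) - 3*71)) = √(1/(100 - 38705) + ((-2 - 6) - 213)) = √(1/(-38605) + (-8 - 213)) = √(-1/38605 - 221) = √(-8531706/38605) = I*√329366510130/38605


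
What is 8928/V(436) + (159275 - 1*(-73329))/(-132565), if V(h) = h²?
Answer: -2689596854/1575004765 ≈ -1.7077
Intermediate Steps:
8928/V(436) + (159275 - 1*(-73329))/(-132565) = 8928/(436²) + (159275 - 1*(-73329))/(-132565) = 8928/190096 + (159275 + 73329)*(-1/132565) = 8928*(1/190096) + 232604*(-1/132565) = 558/11881 - 232604/132565 = -2689596854/1575004765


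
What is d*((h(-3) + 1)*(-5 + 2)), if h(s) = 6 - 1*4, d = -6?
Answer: 54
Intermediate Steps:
h(s) = 2 (h(s) = 6 - 4 = 2)
d*((h(-3) + 1)*(-5 + 2)) = -6*(2 + 1)*(-5 + 2) = -18*(-3) = -6*(-9) = 54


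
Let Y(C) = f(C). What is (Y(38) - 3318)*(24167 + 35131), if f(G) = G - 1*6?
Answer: -194853228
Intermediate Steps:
f(G) = -6 + G (f(G) = G - 6 = -6 + G)
Y(C) = -6 + C
(Y(38) - 3318)*(24167 + 35131) = ((-6 + 38) - 3318)*(24167 + 35131) = (32 - 3318)*59298 = -3286*59298 = -194853228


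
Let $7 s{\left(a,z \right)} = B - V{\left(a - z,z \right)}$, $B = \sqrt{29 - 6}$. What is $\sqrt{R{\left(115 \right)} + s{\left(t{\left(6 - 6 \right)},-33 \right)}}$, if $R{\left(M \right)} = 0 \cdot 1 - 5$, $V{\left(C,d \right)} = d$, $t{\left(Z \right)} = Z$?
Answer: $\frac{\sqrt{-14 + 7 \sqrt{23}}}{7} \approx 0.63198$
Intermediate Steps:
$B = \sqrt{23} \approx 4.7958$
$R{\left(M \right)} = -5$ ($R{\left(M \right)} = 0 - 5 = -5$)
$s{\left(a,z \right)} = - \frac{z}{7} + \frac{\sqrt{23}}{7}$ ($s{\left(a,z \right)} = \frac{\sqrt{23} - z}{7} = - \frac{z}{7} + \frac{\sqrt{23}}{7}$)
$\sqrt{R{\left(115 \right)} + s{\left(t{\left(6 - 6 \right)},-33 \right)}} = \sqrt{-5 + \left(\left(- \frac{1}{7}\right) \left(-33\right) + \frac{\sqrt{23}}{7}\right)} = \sqrt{-5 + \left(\frac{33}{7} + \frac{\sqrt{23}}{7}\right)} = \sqrt{- \frac{2}{7} + \frac{\sqrt{23}}{7}}$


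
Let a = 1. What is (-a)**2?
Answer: 1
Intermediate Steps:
(-a)**2 = (-1*1)**2 = (-1)**2 = 1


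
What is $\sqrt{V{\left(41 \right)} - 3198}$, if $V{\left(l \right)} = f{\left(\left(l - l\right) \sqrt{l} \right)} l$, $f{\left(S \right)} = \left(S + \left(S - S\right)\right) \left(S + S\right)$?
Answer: $i \sqrt{3198} \approx 56.551 i$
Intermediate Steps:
$f{\left(S \right)} = 2 S^{2}$ ($f{\left(S \right)} = \left(S + 0\right) 2 S = S 2 S = 2 S^{2}$)
$V{\left(l \right)} = 0$ ($V{\left(l \right)} = 2 \left(\left(l - l\right) \sqrt{l}\right)^{2} l = 2 \left(0 \sqrt{l}\right)^{2} l = 2 \cdot 0^{2} l = 2 \cdot 0 l = 0 l = 0$)
$\sqrt{V{\left(41 \right)} - 3198} = \sqrt{0 - 3198} = \sqrt{-3198} = i \sqrt{3198}$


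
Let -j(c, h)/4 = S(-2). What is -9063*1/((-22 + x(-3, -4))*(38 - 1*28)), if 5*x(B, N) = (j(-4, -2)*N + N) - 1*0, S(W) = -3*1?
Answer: 1007/36 ≈ 27.972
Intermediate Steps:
S(W) = -3
j(c, h) = 12 (j(c, h) = -4*(-3) = 12)
x(B, N) = 13*N/5 (x(B, N) = ((12*N + N) - 1*0)/5 = (13*N + 0)/5 = (13*N)/5 = 13*N/5)
-9063*1/((-22 + x(-3, -4))*(38 - 1*28)) = -9063*1/((-22 + (13/5)*(-4))*(38 - 1*28)) = -9063*1/((-22 - 52/5)*(38 - 28)) = -9063/((-162/5*10)) = -9063/(-324) = -9063*(-1/324) = 1007/36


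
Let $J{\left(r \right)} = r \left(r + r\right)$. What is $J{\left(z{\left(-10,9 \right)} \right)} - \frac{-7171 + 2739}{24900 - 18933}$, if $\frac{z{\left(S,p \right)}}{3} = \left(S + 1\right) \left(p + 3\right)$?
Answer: $\frac{1252788016}{5967} \approx 2.0995 \cdot 10^{5}$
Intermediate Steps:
$z{\left(S,p \right)} = 3 \left(1 + S\right) \left(3 + p\right)$ ($z{\left(S,p \right)} = 3 \left(S + 1\right) \left(p + 3\right) = 3 \left(1 + S\right) \left(3 + p\right)$)
$J{\left(r \right)} = 2 r^{2}$ ($J{\left(r \right)} = r 2 r = 2 r^{2}$)
$J{\left(z{\left(-10,9 \right)} \right)} - \frac{-7171 + 2739}{24900 - 18933} = 2 \left(9 + 3 \cdot 9 + 9 \left(-10\right) + 3 \left(-10\right) 9\right)^{2} - \frac{-7171 + 2739}{24900 - 18933} = 2 \left(9 + 27 - 90 - 270\right)^{2} - - \frac{4432}{5967} = 2 \left(-324\right)^{2} - \left(-4432\right) \frac{1}{5967} = 2 \cdot 104976 - - \frac{4432}{5967} = 209952 + \frac{4432}{5967} = \frac{1252788016}{5967}$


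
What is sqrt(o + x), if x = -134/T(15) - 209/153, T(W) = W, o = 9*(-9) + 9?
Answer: I*sqrt(5351515)/255 ≈ 9.0719*I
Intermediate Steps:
o = -72 (o = -81 + 9 = -72)
x = -7879/765 (x = -134/15 - 209/153 = -7879/765 ≈ -10.299)
sqrt(o + x) = sqrt(-72 - 7879/765) = sqrt(-62959/765) = I*sqrt(5351515)/255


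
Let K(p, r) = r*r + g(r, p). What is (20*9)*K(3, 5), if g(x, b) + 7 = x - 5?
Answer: 3240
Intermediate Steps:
g(x, b) = -12 + x (g(x, b) = -7 + (x - 5) = -7 + (-5 + x) = -12 + x)
K(p, r) = -12 + r + r² (K(p, r) = r*r + (-12 + r) = r² + (-12 + r) = -12 + r + r²)
(20*9)*K(3, 5) = (20*9)*(-12 + 5 + 5²) = 180*(-12 + 5 + 25) = 180*18 = 3240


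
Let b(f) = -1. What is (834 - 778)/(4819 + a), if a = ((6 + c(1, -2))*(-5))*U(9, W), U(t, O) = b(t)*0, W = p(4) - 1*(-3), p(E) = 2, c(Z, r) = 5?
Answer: 56/4819 ≈ 0.011621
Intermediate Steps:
W = 5 (W = 2 - 1*(-3) = 2 + 3 = 5)
U(t, O) = 0 (U(t, O) = -1*0 = 0)
a = 0 (a = ((6 + 5)*(-5))*0 = (11*(-5))*0 = -55*0 = 0)
(834 - 778)/(4819 + a) = (834 - 778)/(4819 + 0) = 56/4819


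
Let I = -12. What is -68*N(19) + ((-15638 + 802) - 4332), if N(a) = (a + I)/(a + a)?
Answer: -364430/19 ≈ -19181.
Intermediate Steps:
N(a) = (-12 + a)/(2*a) (N(a) = (a - 12)/(a + a) = (-12 + a)/((2*a)) = (-12 + a)*(1/(2*a)) = (-12 + a)/(2*a))
-68*N(19) + ((-15638 + 802) - 4332) = -34*(-12 + 19)/19 + ((-15638 + 802) - 4332) = -34*7/19 + (-14836 - 4332) = -68*7/38 - 19168 = -238/19 - 19168 = -364430/19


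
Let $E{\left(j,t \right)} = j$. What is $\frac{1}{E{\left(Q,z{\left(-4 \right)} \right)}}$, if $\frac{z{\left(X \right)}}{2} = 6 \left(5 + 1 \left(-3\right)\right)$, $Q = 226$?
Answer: $\frac{1}{226} \approx 0.0044248$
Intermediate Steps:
$z{\left(X \right)} = 24$ ($z{\left(X \right)} = 2 \cdot 6 \left(5 + 1 \left(-3\right)\right) = 2 \cdot 6 \left(5 - 3\right) = 2 \cdot 6 \cdot 2 = 2 \cdot 12 = 24$)
$\frac{1}{E{\left(Q,z{\left(-4 \right)} \right)}} = \frac{1}{226}$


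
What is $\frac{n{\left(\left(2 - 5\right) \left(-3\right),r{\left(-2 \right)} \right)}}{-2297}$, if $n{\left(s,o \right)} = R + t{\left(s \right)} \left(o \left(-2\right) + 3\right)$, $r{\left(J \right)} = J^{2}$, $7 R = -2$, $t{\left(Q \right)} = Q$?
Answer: $\frac{317}{16079} \approx 0.019715$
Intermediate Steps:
$R = - \frac{2}{7}$ ($R = \frac{1}{7} \left(-2\right) = - \frac{2}{7} \approx -0.28571$)
$n{\left(s,o \right)} = - \frac{2}{7} + s \left(3 - 2 o\right)$ ($n{\left(s,o \right)} = - \frac{2}{7} + s \left(o \left(-2\right) + 3\right) = - \frac{2}{7} + s \left(- 2 o + 3\right) = - \frac{2}{7} + s \left(3 - 2 o\right)$)
$\frac{n{\left(\left(2 - 5\right) \left(-3\right),r{\left(-2 \right)} \right)}}{-2297} = \frac{- \frac{2}{7} + 3 \left(2 - 5\right) \left(-3\right) - 2 \left(-2\right)^{2} \left(2 - 5\right) \left(-3\right)}{-2297} = \left(- \frac{2}{7} + 3 \left(\left(-3\right) \left(-3\right)\right) - 8 \left(\left(-3\right) \left(-3\right)\right)\right) \left(- \frac{1}{2297}\right) = \left(- \frac{2}{7} + 3 \cdot 9 - 8 \cdot 9\right) \left(- \frac{1}{2297}\right) = \left(- \frac{2}{7} + 27 - 72\right) \left(- \frac{1}{2297}\right) = \left(- \frac{317}{7}\right) \left(- \frac{1}{2297}\right) = \frac{317}{16079}$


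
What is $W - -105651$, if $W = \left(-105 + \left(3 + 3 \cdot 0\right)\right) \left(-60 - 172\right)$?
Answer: $129315$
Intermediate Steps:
$W = 23664$ ($W = \left(-105 + \left(3 + 0\right)\right) \left(-232\right) = \left(-105 + 3\right) \left(-232\right) = \left(-102\right) \left(-232\right) = 23664$)
$W - -105651 = 23664 - -105651 = 23664 + 105651 = 129315$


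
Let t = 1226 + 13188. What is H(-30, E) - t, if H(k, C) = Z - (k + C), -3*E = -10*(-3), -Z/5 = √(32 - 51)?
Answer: -14374 - 5*I*√19 ≈ -14374.0 - 21.794*I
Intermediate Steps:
Z = -5*I*√19 (Z = -5*√(32 - 51) = -5*I*√19 ≈ -21.794*I)
E = -10 (E = -(-10)*(-3)/3 = -⅓*30 = -10)
H(k, C) = -C - k - 5*I*√19 (H(k, C) = -5*I*√19 - (k + C) = -5*I*√19 - (C + k) = -5*I*√19 + (-C - k) = -C - k - 5*I*√19)
t = 14414
H(-30, E) - t = (-1*(-10) - 1*(-30) - 5*I*√19) - 1*14414 = (10 + 30 - 5*I*√19) - 14414 = (40 - 5*I*√19) - 14414 = -14374 - 5*I*√19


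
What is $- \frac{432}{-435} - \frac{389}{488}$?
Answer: $\frac{13867}{70760} \approx 0.19597$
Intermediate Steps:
$- \frac{432}{-435} - \frac{389}{488} = \left(-432\right) \left(- \frac{1}{435}\right) - \frac{389}{488} = \frac{144}{145} - \frac{389}{488} = \frac{13867}{70760}$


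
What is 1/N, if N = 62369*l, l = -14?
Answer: -1/873166 ≈ -1.1453e-6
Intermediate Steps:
N = -873166 (N = 62369*(-14) = -873166)
1/N = 1/(-873166) = -1/873166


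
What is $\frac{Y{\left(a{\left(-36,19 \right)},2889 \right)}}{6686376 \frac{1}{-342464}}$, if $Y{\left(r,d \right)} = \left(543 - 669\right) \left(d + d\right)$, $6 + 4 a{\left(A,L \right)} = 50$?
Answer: $\frac{10388474208}{278599} \approx 37288.0$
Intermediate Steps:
$a{\left(A,L \right)} = 11$ ($a{\left(A,L \right)} = - \frac{3}{2} + \frac{1}{4} \cdot 50 = - \frac{3}{2} + \frac{25}{2} = 11$)
$Y{\left(r,d \right)} = - 252 d$ ($Y{\left(r,d \right)} = - 126 \cdot 2 d = - 252 d$)
$\frac{Y{\left(a{\left(-36,19 \right)},2889 \right)}}{6686376 \frac{1}{-342464}} = \frac{\left(-252\right) 2889}{6686376 \frac{1}{-342464}} = - \frac{728028}{6686376 \left(- \frac{1}{342464}\right)} = - \frac{728028}{- \frac{835797}{42808}} = \left(-728028\right) \left(- \frac{42808}{835797}\right) = \frac{10388474208}{278599}$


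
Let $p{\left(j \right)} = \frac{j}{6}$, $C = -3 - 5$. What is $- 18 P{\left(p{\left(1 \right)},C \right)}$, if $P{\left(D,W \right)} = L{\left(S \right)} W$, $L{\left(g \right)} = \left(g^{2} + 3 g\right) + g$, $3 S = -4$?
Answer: $-512$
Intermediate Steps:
$S = - \frac{4}{3}$ ($S = \frac{1}{3} \left(-4\right) = - \frac{4}{3} \approx -1.3333$)
$C = -8$
$L{\left(g \right)} = g^{2} + 4 g$
$p{\left(j \right)} = \frac{j}{6}$ ($p{\left(j \right)} = j \frac{1}{6} = \frac{j}{6}$)
$P{\left(D,W \right)} = - \frac{32 W}{9}$ ($P{\left(D,W \right)} = - \frac{4 \left(4 - \frac{4}{3}\right)}{3} W = \left(- \frac{4}{3}\right) \frac{8}{3} W = - \frac{32 W}{9}$)
$- 18 P{\left(p{\left(1 \right)},C \right)} = - 18 \left(\left(- \frac{32}{9}\right) \left(-8\right)\right) = \left(-18\right) \frac{256}{9} = -512$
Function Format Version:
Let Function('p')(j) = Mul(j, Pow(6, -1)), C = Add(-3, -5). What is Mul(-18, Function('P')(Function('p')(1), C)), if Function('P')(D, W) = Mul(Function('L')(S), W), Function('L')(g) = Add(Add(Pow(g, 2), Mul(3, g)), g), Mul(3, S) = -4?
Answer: -512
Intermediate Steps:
S = Rational(-4, 3) (S = Mul(Rational(1, 3), -4) = Rational(-4, 3) ≈ -1.3333)
C = -8
Function('L')(g) = Add(Pow(g, 2), Mul(4, g))
Function('p')(j) = Mul(Rational(1, 6), j) (Function('p')(j) = Mul(j, Rational(1, 6)) = Mul(Rational(1, 6), j))
Function('P')(D, W) = Mul(Rational(-32, 9), W) (Function('P')(D, W) = Mul(Mul(Rational(-4, 3), Add(4, Rational(-4, 3))), W) = Mul(Mul(Rational(-4, 3), Rational(8, 3)), W) = Mul(Rational(-32, 9), W))
Mul(-18, Function('P')(Function('p')(1), C)) = Mul(-18, Mul(Rational(-32, 9), -8)) = Mul(-18, Rational(256, 9)) = -512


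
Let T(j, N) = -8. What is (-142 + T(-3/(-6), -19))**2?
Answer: 22500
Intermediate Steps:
(-142 + T(-3/(-6), -19))**2 = (-142 - 8)**2 = (-150)**2 = 22500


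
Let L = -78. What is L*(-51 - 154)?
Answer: 15990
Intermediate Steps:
L*(-51 - 154) = -78*(-51 - 154) = -78*(-205) = 15990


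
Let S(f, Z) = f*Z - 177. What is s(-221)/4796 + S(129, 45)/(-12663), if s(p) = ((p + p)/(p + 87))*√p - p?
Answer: -17195/43164 + 221*I*√221/321332 ≈ -0.39836 + 0.010224*I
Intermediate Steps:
S(f, Z) = -177 + Z*f (S(f, Z) = Z*f - 177 = -177 + Z*f)
s(p) = -p + 2*p^(3/2)/(87 + p) (s(p) = ((2*p)/(87 + p))*√p - p = (2*p/(87 + p))*√p - p = 2*p^(3/2)/(87 + p) - p = -p + 2*p^(3/2)/(87 + p))
s(-221)/4796 + S(129, 45)/(-12663) = ((-1*(-221)² - 87*(-221) + 2*(-221)^(3/2))/(87 - 221))/4796 + (-177 + 45*129)/(-12663) = ((-1*48841 + 19227 + 2*(-221*I*√221))/(-134))*(1/4796) + (-177 + 5805)*(-1/12663) = -(-48841 + 19227 - 442*I*√221)/134*(1/4796) + 5628*(-1/12663) = -(-29614 - 442*I*√221)/134*(1/4796) - 4/9 = (221 + 221*I*√221/67)*(1/4796) - 4/9 = (221/4796 + 221*I*√221/321332) - 4/9 = -17195/43164 + 221*I*√221/321332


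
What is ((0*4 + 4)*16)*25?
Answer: 1600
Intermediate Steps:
((0*4 + 4)*16)*25 = ((0 + 4)*16)*25 = (4*16)*25 = 64*25 = 1600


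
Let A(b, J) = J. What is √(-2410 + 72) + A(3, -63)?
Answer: -63 + I*√2338 ≈ -63.0 + 48.353*I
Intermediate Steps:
√(-2410 + 72) + A(3, -63) = √(-2410 + 72) - 63 = √(-2338) - 63 = I*√2338 - 63 = -63 + I*√2338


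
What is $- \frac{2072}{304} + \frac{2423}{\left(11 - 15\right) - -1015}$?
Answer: $- \frac{169775}{38418} \approx -4.4192$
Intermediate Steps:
$- \frac{2072}{304} + \frac{2423}{\left(11 - 15\right) - -1015} = \left(-2072\right) \frac{1}{304} + \frac{2423}{\left(11 - 15\right) + 1015} = - \frac{259}{38} + \frac{2423}{-4 + 1015} = - \frac{259}{38} + \frac{2423}{1011} = - \frac{169775}{38418}$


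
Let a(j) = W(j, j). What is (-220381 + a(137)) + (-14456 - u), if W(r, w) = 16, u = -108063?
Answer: -126758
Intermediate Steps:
a(j) = 16
(-220381 + a(137)) + (-14456 - u) = (-220381 + 16) + (-14456 - 1*(-108063)) = -220365 + (-14456 + 108063) = -220365 + 93607 = -126758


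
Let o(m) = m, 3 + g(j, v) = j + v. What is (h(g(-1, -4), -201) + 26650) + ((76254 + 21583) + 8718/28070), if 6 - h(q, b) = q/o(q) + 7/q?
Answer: 13978094877/112280 ≈ 1.2449e+5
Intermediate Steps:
g(j, v) = -3 + j + v (g(j, v) = -3 + (j + v) = -3 + j + v)
h(q, b) = 5 - 7/q (h(q, b) = 6 - (q/q + 7/q) = 6 - (1 + 7/q) = 6 + (-1 - 7/q) = 5 - 7/q)
(h(g(-1, -4), -201) + 26650) + ((76254 + 21583) + 8718/28070) = ((5 - 7/(-3 - 1 - 4)) + 26650) + ((76254 + 21583) + 8718/28070) = ((5 - 7/(-8)) + 26650) + (97837 + 8718*(1/28070)) = ((5 - 7*(-1/8)) + 26650) + (97837 + 4359/14035) = ((5 + 7/8) + 26650) + 1373146654/14035 = (47/8 + 26650) + 1373146654/14035 = 213247/8 + 1373146654/14035 = 13978094877/112280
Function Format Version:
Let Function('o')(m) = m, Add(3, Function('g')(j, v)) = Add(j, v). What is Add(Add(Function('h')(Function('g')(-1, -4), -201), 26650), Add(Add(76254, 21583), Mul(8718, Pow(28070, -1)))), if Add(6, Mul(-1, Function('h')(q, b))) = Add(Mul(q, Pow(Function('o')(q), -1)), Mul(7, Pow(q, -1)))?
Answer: Rational(13978094877, 112280) ≈ 1.2449e+5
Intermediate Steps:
Function('g')(j, v) = Add(-3, j, v) (Function('g')(j, v) = Add(-3, Add(j, v)) = Add(-3, j, v))
Function('h')(q, b) = Add(5, Mul(-7, Pow(q, -1))) (Function('h')(q, b) = Add(6, Mul(-1, Add(Mul(q, Pow(q, -1)), Mul(7, Pow(q, -1))))) = Add(6, Mul(-1, Add(1, Mul(7, Pow(q, -1))))) = Add(6, Add(-1, Mul(-7, Pow(q, -1)))) = Add(5, Mul(-7, Pow(q, -1))))
Add(Add(Function('h')(Function('g')(-1, -4), -201), 26650), Add(Add(76254, 21583), Mul(8718, Pow(28070, -1)))) = Add(Add(Add(5, Mul(-7, Pow(Add(-3, -1, -4), -1))), 26650), Add(Add(76254, 21583), Mul(8718, Pow(28070, -1)))) = Add(Add(Add(5, Mul(-7, Pow(-8, -1))), 26650), Add(97837, Mul(8718, Rational(1, 28070)))) = Add(Add(Add(5, Mul(-7, Rational(-1, 8))), 26650), Add(97837, Rational(4359, 14035))) = Add(Add(Add(5, Rational(7, 8)), 26650), Rational(1373146654, 14035)) = Add(Add(Rational(47, 8), 26650), Rational(1373146654, 14035)) = Add(Rational(213247, 8), Rational(1373146654, 14035)) = Rational(13978094877, 112280)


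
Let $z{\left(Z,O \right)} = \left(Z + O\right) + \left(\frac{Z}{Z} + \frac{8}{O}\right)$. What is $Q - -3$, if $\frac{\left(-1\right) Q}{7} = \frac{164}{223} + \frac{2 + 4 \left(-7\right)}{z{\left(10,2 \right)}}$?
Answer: $\frac{32443}{3791} \approx 8.5579$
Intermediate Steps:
$z{\left(Z,O \right)} = 1 + O + Z + \frac{8}{O}$ ($z{\left(Z,O \right)} = \left(O + Z\right) + \left(1 + \frac{8}{O}\right) = 1 + O + Z + \frac{8}{O}$)
$Q = \frac{21070}{3791}$ ($Q = - 7 \left(\frac{164}{223} + \frac{2 + 4 \left(-7\right)}{1 + 2 + 10 + \frac{8}{2}}\right) = - 7 \left(164 \cdot \frac{1}{223} + \frac{2 - 28}{1 + 2 + 10 + 8 \cdot \frac{1}{2}}\right) = - 7 \left(\frac{164}{223} - \frac{26}{1 + 2 + 10 + 4}\right) = - 7 \left(\frac{164}{223} - \frac{26}{17}\right) = \left(-7\right) \left(- \frac{3010}{3791}\right) = \frac{21070}{3791} \approx 5.5579$)
$Q - -3 = \frac{21070}{3791} - -3 = \frac{21070}{3791} + 3 = \frac{32443}{3791}$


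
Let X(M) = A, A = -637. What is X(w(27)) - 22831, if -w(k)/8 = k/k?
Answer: -23468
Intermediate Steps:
w(k) = -8 (w(k) = -8*k/k = -8*1 = -8)
X(M) = -637
X(w(27)) - 22831 = -637 - 22831 = -23468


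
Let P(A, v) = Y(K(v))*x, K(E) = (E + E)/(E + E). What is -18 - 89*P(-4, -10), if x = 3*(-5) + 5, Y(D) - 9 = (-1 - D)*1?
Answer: 6212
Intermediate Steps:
K(E) = 1 (K(E) = (2*E)/((2*E)) = (2*E)*(1/(2*E)) = 1)
Y(D) = 8 - D (Y(D) = 9 + (-1 - D)*1 = 9 + (-1 - D) = 8 - D)
x = -10 (x = -15 + 5 = -10)
P(A, v) = -70 (P(A, v) = (8 - 1*1)*(-10) = (8 - 1)*(-10) = 7*(-10) = -70)
-18 - 89*P(-4, -10) = -18 - 89*(-70) = -18 + 6230 = 6212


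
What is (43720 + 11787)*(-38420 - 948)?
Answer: -2185199576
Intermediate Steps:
(43720 + 11787)*(-38420 - 948) = 55507*(-39368) = -2185199576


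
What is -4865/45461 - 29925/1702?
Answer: -1368700655/77374622 ≈ -17.689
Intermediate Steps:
-4865/45461 - 29925/1702 = -1368700655/77374622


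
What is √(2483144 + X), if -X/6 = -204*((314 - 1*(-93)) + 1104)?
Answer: 8*√67697 ≈ 2081.5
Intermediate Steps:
X = 1849464 (X = -(-1224)*((314 - 1*(-93)) + 1104) = -(-1224)*((314 + 93) + 1104) = -(-1224)*(407 + 1104) = -(-1224)*1511 = -6*(-308244) = 1849464)
√(2483144 + X) = √(2483144 + 1849464) = √4332608 = 8*√67697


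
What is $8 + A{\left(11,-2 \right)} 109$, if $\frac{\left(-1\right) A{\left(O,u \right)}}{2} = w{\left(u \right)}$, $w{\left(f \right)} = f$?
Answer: $444$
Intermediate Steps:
$A{\left(O,u \right)} = - 2 u$
$8 + A{\left(11,-2 \right)} 109 = 8 + \left(-2\right) \left(-2\right) 109 = 8 + 4 \cdot 109 = 8 + 436 = 444$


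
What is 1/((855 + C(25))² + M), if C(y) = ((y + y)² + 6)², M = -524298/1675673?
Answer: 1675673/66104615763000512615 ≈ 2.5349e-14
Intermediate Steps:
M = -524298/1675673 (M = -524298*1/1675673 = -524298/1675673 ≈ -0.31289)
C(y) = (6 + 4*y²)² (C(y) = ((2*y)² + 6)² = (4*y² + 6)² = (6 + 4*y²)²)
1/((855 + C(25))² + M) = 1/((855 + 4*(3 + 2*25²)²)² - 524298/1675673) = 1/((855 + 4*(3 + 2*625)²)² - 524298/1675673) = 1/((855 + 4*(3 + 1250)²)² - 524298/1675673) = 1/((855 + 4*1253²)² - 524298/1675673) = 1/((855 + 4*1570009)² - 524298/1675673) = 1/((855 + 6280036)² - 524298/1675673) = 1/(6280891² - 524298/1675673) = 1/(39449591753881 - 524298/1675673) = 1/(66104615763000512615/1675673) = 1675673/66104615763000512615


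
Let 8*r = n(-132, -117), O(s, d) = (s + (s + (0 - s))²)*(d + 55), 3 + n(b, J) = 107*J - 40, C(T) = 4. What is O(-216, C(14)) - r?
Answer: -44695/4 ≈ -11174.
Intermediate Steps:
n(b, J) = -43 + 107*J (n(b, J) = -3 + (107*J - 40) = -3 + (-40 + 107*J) = -43 + 107*J)
O(s, d) = s*(55 + d) (O(s, d) = (s + (s - s)²)*(55 + d) = (s + 0²)*(55 + d) = (s + 0)*(55 + d) = s*(55 + d))
r = -6281/4 (r = (-43 + 107*(-117))/8 = (-43 - 12519)/8 = (⅛)*(-12562) = -6281/4 ≈ -1570.3)
O(-216, C(14)) - r = -216*(55 + 4) - 1*(-6281/4) = -216*59 + 6281/4 = -12744 + 6281/4 = -44695/4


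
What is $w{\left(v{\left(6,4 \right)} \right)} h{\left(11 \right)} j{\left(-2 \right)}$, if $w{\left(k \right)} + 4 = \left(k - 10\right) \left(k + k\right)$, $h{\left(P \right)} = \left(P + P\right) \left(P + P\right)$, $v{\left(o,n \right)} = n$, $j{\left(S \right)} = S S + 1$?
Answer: $-125840$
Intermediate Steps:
$j{\left(S \right)} = 1 + S^{2}$ ($j{\left(S \right)} = S^{2} + 1 = 1 + S^{2}$)
$h{\left(P \right)} = 4 P^{2}$ ($h{\left(P \right)} = 2 P 2 P = 4 P^{2}$)
$w{\left(k \right)} = -4 + 2 k \left(-10 + k\right)$ ($w{\left(k \right)} = -4 + \left(k - 10\right) \left(k + k\right) = -4 + \left(-10 + k\right) 2 k = -4 + 2 k \left(-10 + k\right)$)
$w{\left(v{\left(6,4 \right)} \right)} h{\left(11 \right)} j{\left(-2 \right)} = \left(-4 - 80 + 2 \cdot 4^{2}\right) 4 \cdot 11^{2} \left(1 + \left(-2\right)^{2}\right) = \left(-4 - 80 + 2 \cdot 16\right) 4 \cdot 121 \left(1 + 4\right) = \left(-4 - 80 + 32\right) 484 \cdot 5 = \left(-52\right) 484 \cdot 5 = \left(-25168\right) 5 = -125840$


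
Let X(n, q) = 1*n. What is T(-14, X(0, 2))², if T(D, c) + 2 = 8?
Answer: 36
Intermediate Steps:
X(n, q) = n
T(D, c) = 6 (T(D, c) = -2 + 8 = 6)
T(-14, X(0, 2))² = 6² = 36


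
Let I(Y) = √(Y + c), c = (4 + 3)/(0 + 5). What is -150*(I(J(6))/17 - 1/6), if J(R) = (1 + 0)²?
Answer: 25 - 60*√15/17 ≈ 11.331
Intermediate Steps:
J(R) = 1 (J(R) = 1² = 1)
c = 7/5 ≈ 1.4000
I(Y) = √(7/5 + Y) (I(Y) = √(Y + 7/5) = √(7/5 + Y))
-150*(I(J(6))/17 - 1/6) = -150*((√(35 + 25*1)/5)/17 - 1/6) = -150*((√(35 + 25)/5)*(1/17) - 1*⅙) = -150*((√60/5)*(1/17) - ⅙) = -150*(((2*√15)/5)*(1/17) - ⅙) = -150*((2*√15/5)*(1/17) - ⅙) = -150*(2*√15/85 - ⅙) = -150*(-⅙ + 2*√15/85) = 25 - 60*√15/17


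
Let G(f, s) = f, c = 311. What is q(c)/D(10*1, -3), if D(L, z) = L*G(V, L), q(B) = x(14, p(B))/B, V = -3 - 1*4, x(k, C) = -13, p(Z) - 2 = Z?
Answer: 13/21770 ≈ 0.00059715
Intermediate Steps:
p(Z) = 2 + Z
V = -7 (V = -3 - 4 = -7)
q(B) = -13/B
D(L, z) = -7*L (D(L, z) = L*(-7) = -7*L)
q(c)/D(10*1, -3) = (-13/311)/((-70)) = (-13*1/311)/((-7*10)) = -13/311/(-70) = -13/311*(-1/70) = 13/21770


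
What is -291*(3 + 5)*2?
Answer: -4656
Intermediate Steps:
-291*(3 + 5)*2 = -2328*2 = -291*16 = -4656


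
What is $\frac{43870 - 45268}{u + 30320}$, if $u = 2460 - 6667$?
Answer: $- \frac{1398}{26113} \approx -0.053537$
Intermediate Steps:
$u = -4207$ ($u = 2460 - 6667 = -4207$)
$\frac{43870 - 45268}{u + 30320} = \frac{43870 - 45268}{-4207 + 30320} = - \frac{1398}{26113}$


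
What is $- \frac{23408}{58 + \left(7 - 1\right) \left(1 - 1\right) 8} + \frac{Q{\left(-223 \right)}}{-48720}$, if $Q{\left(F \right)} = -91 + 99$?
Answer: $- \frac{2457841}{6090} \approx -403.59$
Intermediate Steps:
$Q{\left(F \right)} = 8$
$- \frac{23408}{58 + \left(7 - 1\right) \left(1 - 1\right) 8} + \frac{Q{\left(-223 \right)}}{-48720} = - \frac{23408}{58 + \left(7 - 1\right) \left(1 - 1\right) 8} + \frac{8}{-48720} = - \frac{23408}{58 + 6 \left(1 - 1\right) 8} + 8 \left(- \frac{1}{48720}\right) = - \frac{23408}{58 + 6 \cdot 0 \cdot 8} - \frac{1}{6090} = - \frac{23408}{58 + 0 \cdot 8} - \frac{1}{6090} = - \frac{23408}{58 + 0} - \frac{1}{6090} = - \frac{23408}{58} - \frac{1}{6090} = \left(-23408\right) \frac{1}{58} - \frac{1}{6090} = - \frac{11704}{29} - \frac{1}{6090} = - \frac{2457841}{6090}$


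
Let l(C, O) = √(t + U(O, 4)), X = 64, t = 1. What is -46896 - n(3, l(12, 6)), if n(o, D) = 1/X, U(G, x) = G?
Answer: -3001345/64 ≈ -46896.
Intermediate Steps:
l(C, O) = √(1 + O)
n(o, D) = 1/64
-46896 - n(3, l(12, 6)) = -46896 - 1*1/64 = -46896 - 1/64 = -3001345/64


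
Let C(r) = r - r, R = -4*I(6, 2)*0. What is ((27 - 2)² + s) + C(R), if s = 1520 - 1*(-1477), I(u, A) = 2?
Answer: 3622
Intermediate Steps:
s = 2997 (s = 1520 + 1477 = 2997)
R = 0 (R = -4*2*0 = -8*0 = 0)
C(r) = 0
((27 - 2)² + s) + C(R) = ((27 - 2)² + 2997) + 0 = (25² + 2997) + 0 = (625 + 2997) + 0 = 3622 + 0 = 3622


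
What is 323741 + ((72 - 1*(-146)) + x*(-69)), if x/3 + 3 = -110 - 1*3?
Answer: 347971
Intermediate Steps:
x = -348 (x = -9 + 3*(-110 - 1*3) = -9 + 3*(-110 - 3) = -9 + 3*(-113) = -9 - 339 = -348)
323741 + ((72 - 1*(-146)) + x*(-69)) = 323741 + ((72 - 1*(-146)) - 348*(-69)) = 323741 + ((72 + 146) + 24012) = 323741 + (218 + 24012) = 323741 + 24230 = 347971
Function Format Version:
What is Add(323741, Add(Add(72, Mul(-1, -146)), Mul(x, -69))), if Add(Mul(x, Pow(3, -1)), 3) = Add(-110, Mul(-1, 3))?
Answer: 347971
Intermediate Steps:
x = -348 (x = Add(-9, Mul(3, Add(-110, Mul(-1, 3)))) = Add(-9, Mul(3, Add(-110, -3))) = Add(-9, Mul(3, -113)) = Add(-9, -339) = -348)
Add(323741, Add(Add(72, Mul(-1, -146)), Mul(x, -69))) = Add(323741, Add(Add(72, Mul(-1, -146)), Mul(-348, -69))) = Add(323741, Add(Add(72, 146), 24012)) = Add(323741, Add(218, 24012)) = Add(323741, 24230) = 347971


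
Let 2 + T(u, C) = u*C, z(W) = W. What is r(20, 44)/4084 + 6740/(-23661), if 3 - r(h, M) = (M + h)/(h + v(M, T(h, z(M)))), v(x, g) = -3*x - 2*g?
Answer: -12821189083/45126921708 ≈ -0.28411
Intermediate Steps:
T(u, C) = -2 + C*u (T(u, C) = -2 + u*C = -2 + C*u)
r(h, M) = 3 - (M + h)/(4 + h - 3*M - 2*M*h) (r(h, M) = 3 - (M + h)/(h + (-3*M - 2*(-2 + M*h))) = 3 - (M + h)/(h + (-3*M + (4 - 2*M*h))) = 3 - (M + h)/(h + (4 - 3*M - 2*M*h)) = 3 - (M + h)/(4 + h - 3*M - 2*M*h))
r(20, 44)/4084 + 6740/(-23661) = (2*(-6 - 1*20 + 5*44 + 3*44*20)/(-4 - 1*20 + 3*44 + 2*44*20))/4084 + 6740/(-23661) = (2*(-6 - 20 + 220 + 2640)/(-4 - 20 + 132 + 1760))*(1/4084) + 6740*(-1/23661) = (2*2834/1868)*(1/4084) - 6740/23661 = (2*(1/1868)*2834)*(1/4084) - 6740/23661 = (1417/467)*(1/4084) - 6740/23661 = 1417/1907228 - 6740/23661 = -12821189083/45126921708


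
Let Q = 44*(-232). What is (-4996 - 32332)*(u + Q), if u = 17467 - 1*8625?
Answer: 50990048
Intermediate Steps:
u = 8842 (u = 17467 - 8625 = 8842)
Q = -10208
(-4996 - 32332)*(u + Q) = (-4996 - 32332)*(8842 - 10208) = -37328*(-1366) = 50990048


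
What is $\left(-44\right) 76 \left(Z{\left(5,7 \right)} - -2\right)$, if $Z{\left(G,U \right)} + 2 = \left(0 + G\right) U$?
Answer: $-117040$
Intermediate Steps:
$Z{\left(G,U \right)} = -2 + G U$ ($Z{\left(G,U \right)} = -2 + \left(0 + G\right) U = -2 + G U$)
$\left(-44\right) 76 \left(Z{\left(5,7 \right)} - -2\right) = \left(-44\right) 76 \left(\left(-2 + 5 \cdot 7\right) - -2\right) = - 3344 \left(\left(-2 + 35\right) + 2\right) = - 3344 \left(33 + 2\right) = \left(-3344\right) 35 = -117040$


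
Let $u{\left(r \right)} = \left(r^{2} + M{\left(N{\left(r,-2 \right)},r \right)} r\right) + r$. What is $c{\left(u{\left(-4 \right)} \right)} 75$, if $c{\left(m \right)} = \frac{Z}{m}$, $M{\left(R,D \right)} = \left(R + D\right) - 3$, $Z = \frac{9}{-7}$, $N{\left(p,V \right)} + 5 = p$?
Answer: $- \frac{675}{532} \approx -1.2688$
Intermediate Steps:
$N{\left(p,V \right)} = -5 + p$
$Z = - \frac{9}{7}$ ($Z = 9 \left(- \frac{1}{7}\right) = - \frac{9}{7} \approx -1.2857$)
$M{\left(R,D \right)} = -3 + D + R$ ($M{\left(R,D \right)} = \left(D + R\right) - 3 = -3 + D + R$)
$u{\left(r \right)} = r + r^{2} + r \left(-8 + 2 r\right)$ ($u{\left(r \right)} = \left(r^{2} + \left(-3 + r + \left(-5 + r\right)\right) r\right) + r = \left(r^{2} + \left(-8 + 2 r\right) r\right) + r = \left(r^{2} + r \left(-8 + 2 r\right)\right) + r = r + r^{2} + r \left(-8 + 2 r\right)$)
$c{\left(m \right)} = - \frac{9}{7 m}$
$c{\left(u{\left(-4 \right)} \right)} 75 = - \frac{9}{7 \left(- 4 \left(-7 + 3 \left(-4\right)\right)\right)} 75 = - \frac{9}{7 \left(- 4 \left(-7 - 12\right)\right)} 75 = - \frac{9}{7 \left(\left(-4\right) \left(-19\right)\right)} 75 = - \frac{9}{7 \cdot 76} \cdot 75 = \left(- \frac{9}{7}\right) \frac{1}{76} \cdot 75 = \left(- \frac{9}{532}\right) 75 = - \frac{675}{532}$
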